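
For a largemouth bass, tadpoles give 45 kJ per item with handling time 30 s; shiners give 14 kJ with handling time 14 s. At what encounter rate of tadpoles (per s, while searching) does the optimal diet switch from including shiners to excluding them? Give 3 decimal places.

0.067 per s

Drop shiners once their profitability E₂/h₂ falls below the rate achievable on tadpoles alone: E₂/h₂ = λE₁/(1 + λh₁).
Solve for λ: λE₁h₂ = E₂(1 + λh₁) → λ(E₁h₂ − E₂h₁) = E₂ → λ = E₂/(E₁h₂ − E₂h₁).
λ = 14/(45×14 − 14×30) = 14/210 = 0.06667 per s.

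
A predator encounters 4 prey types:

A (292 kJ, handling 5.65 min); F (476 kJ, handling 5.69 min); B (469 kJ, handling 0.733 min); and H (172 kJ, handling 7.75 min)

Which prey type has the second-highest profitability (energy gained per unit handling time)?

F

In descending order of E/h:
B: 469/0.733 = 640 kJ/min
F: 476/5.69 = 83.7 kJ/min
A: 292/5.65 = 51.7 kJ/min
H: 172/7.75 = 22.2 kJ/min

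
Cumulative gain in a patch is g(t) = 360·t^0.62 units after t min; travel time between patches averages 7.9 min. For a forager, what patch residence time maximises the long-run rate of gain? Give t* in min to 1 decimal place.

12.9 min

By the marginal value theorem, leave when the instantaneous gain rate g'(t) equals the habitat-wide average g(t)/(T + t).
g'(t) = 0.62·360·t^-0.38. Setting 0.62·360·t^-0.38 = 360·t^0.62/(7.9+t) gives 0.62(7.9+t) = t, so 0.38·t = 0.62×7.9.
t* = 0.62×7.9/0.38 = 12.89 min.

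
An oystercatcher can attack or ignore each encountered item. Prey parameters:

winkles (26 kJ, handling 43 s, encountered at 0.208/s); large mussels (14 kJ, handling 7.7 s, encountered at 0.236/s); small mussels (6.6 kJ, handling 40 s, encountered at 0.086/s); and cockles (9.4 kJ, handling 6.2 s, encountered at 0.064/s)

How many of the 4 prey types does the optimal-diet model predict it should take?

Rank by E/h (kJ/s): large mussels 1.82, cockles 1.52, winkles 0.605, small mussels 0.165. Include each in turn until the next type's E/h falls below the running intake rate.
Rate on top 1: 1.173. cockles: 1.52 > 1.173 → include.
Rate on top 2: 1.215. winkles: 0.605 < 1.215 → exclude; stop.
Optimal diet: large mussels, cockles — 2 of 4 types.

2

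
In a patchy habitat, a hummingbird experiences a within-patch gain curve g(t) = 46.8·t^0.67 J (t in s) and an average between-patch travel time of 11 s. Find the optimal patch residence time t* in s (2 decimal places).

By the marginal value theorem, leave when the instantaneous gain rate g'(t) equals the habitat-wide average g(t)/(T + t).
g'(t) = 0.67·46.8·t^-0.33. Setting 0.67·46.8·t^-0.33 = 46.8·t^0.67/(11+t) gives 0.67(11+t) = t, so 0.33·t = 0.67×11.
t* = 0.67×11/0.33 = 22.33 s.

22.33 s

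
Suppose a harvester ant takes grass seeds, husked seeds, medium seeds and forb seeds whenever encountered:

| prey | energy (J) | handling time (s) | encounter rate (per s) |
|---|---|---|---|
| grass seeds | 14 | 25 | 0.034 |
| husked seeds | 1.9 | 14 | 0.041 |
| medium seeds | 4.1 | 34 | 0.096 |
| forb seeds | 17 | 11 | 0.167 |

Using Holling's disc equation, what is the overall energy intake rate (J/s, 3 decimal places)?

R = Σλ_iE_i / (1 + Σλ_ih_i)
Numerator: 0.034×14 + 0.041×1.9 + 0.096×4.1 + 0.167×17 = 3.786
Denominator: 1 + 0.034×25 + 0.041×14 + 0.096×34 + 0.167×11 = 7.525
R = 3.786/7.525 = 0.5032 J/s

0.503 J/s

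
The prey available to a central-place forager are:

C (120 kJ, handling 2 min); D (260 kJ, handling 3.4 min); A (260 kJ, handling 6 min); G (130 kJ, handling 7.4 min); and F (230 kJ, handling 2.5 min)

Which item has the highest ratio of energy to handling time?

Profitability E/h (kJ/min): C = 120/2 = 60, D = 260/3.4 = 76.5, A = 260/6 = 43.3, G = 130/7.4 = 17.6, F = 230/2.5 = 92.
Ranked: F > D > C > A > G.

F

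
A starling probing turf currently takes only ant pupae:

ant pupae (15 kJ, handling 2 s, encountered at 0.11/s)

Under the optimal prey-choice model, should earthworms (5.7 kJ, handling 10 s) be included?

Intake rate on the current diet: R = (0.11×15) / (1 + 0.11×2) = 1.65/1.22 = 1.352 kJ/s.
earthworms: E/h = 5.7/10 = 0.57 kJ/s.
Since 0.57 < R, time spent handling earthworms is better spent searching.

No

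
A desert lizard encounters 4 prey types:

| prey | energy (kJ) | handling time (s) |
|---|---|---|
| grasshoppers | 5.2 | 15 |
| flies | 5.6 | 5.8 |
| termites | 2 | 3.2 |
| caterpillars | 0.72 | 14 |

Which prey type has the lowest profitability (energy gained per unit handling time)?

caterpillars

Profitability E/h (kJ/s): grasshoppers = 5.2/15 = 0.347, flies = 5.6/5.8 = 0.966, termites = 2/3.2 = 0.625, caterpillars = 0.72/14 = 0.0514.
Ranked: flies > termites > grasshoppers > caterpillars.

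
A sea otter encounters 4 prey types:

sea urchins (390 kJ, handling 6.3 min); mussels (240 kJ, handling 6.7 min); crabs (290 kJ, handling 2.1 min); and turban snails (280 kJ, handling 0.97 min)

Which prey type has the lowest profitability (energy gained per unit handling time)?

Profitability E/h (kJ/min): sea urchins = 390/6.3 = 61.9, mussels = 240/6.7 = 35.8, crabs = 290/2.1 = 138, turban snails = 280/0.97 = 289.
Ranked: turban snails > crabs > sea urchins > mussels.

mussels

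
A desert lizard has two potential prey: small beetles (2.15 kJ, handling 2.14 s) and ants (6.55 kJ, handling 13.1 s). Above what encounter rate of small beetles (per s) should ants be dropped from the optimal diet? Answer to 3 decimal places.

The zero-one rule: include ants iff E₂/h₂ > λE₁/(1+λh₁). Equality gives the switch point.
λE₁h₂ = E₂ + λE₂h₁ ⇒ λ = E₂/(E₁h₂ − E₂h₁) = 6.55/(28.16 − 14.02) = 0.463 per s.

0.463 per s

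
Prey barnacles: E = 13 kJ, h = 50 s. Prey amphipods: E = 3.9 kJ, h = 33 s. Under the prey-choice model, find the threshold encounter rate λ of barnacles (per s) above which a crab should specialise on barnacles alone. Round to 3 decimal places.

0.017 per s

The zero-one rule: include amphipods iff E₂/h₂ > λE₁/(1+λh₁). Equality gives the switch point.
λE₁h₂ = E₂ + λE₂h₁ ⇒ λ = E₂/(E₁h₂ − E₂h₁) = 3.9/(429 − 195) = 0.01667 per s.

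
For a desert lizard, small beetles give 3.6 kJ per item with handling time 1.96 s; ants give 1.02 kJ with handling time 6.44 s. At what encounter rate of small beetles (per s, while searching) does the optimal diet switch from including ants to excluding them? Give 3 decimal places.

Drop ants once their profitability E₂/h₂ falls below the rate achievable on small beetles alone: E₂/h₂ = λE₁/(1 + λh₁).
Solve for λ: λE₁h₂ = E₂(1 + λh₁) → λ(E₁h₂ − E₂h₁) = E₂ → λ = E₂/(E₁h₂ − E₂h₁).
λ = 1.02/(3.6×6.44 − 1.02×1.96) = 1.02/21.18 = 0.04815 per s.

0.048 per s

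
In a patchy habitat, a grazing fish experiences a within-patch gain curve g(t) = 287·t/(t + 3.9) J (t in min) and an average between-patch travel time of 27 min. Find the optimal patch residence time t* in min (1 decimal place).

Maximise g(t)/(T+t): set derivative to zero → g'(t)(T+t) = g(t).
g'(t) = 287·3.9/(t + 3.9)². Setting 287·3.9/(t+3.9)² = 287t/[(t+3.9)(27+t)] gives 3.9(27+t) = t(t+3.9), so t² = 3.9×27 = 105.3.
t* = √105.3 = 10.26 min.

10.3 min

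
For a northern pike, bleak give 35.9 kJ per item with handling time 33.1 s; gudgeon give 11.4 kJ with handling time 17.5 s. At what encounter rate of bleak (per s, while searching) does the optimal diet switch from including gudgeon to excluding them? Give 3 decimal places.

At the threshold, the rate on bleak alone equals the profitability of gudgeon: λ·35.9/(1 + λ·33.1) = 11.4/17.5 = 0.6514.
Rearranging, λ(35.9 − 0.6514×33.1) = 0.6514, so λ = 0.6514/14.34 = 0.04543 per s.

0.045 per s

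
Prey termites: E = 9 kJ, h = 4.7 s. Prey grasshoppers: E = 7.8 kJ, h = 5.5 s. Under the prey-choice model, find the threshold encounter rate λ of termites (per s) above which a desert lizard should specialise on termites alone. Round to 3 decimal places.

The zero-one rule: include grasshoppers iff E₂/h₂ > λE₁/(1+λh₁). Equality gives the switch point.
λE₁h₂ = E₂ + λE₂h₁ ⇒ λ = E₂/(E₁h₂ − E₂h₁) = 7.8/(49.5 − 36.66) = 0.6075 per s.

0.607 per s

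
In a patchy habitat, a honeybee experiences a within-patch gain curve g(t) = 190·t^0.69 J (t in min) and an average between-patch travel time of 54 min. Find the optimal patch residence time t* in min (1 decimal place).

Optimal t* satisfies g'(t*) = g(t*)/(T + t*).
g'(t) = 0.69·190·t^-0.31. Setting 0.69·190·t^-0.31 = 190·t^0.69/(54+t) gives 0.69(54+t) = t, so 0.31·t = 0.69×54.
t* = 0.69×54/0.31 = 120.2 min.

120.2 min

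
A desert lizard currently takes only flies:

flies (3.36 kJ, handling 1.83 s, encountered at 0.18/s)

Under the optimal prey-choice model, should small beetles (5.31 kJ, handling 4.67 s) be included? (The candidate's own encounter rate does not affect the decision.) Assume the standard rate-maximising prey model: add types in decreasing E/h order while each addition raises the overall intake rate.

Yes

Intake rate on the current diet: R = (0.18×3.36) / (1 + 0.18×1.83) = 0.6048/1.329 = 0.4549 kJ/s.
small beetles: E/h = 5.31/4.67 = 1.137 kJ/s.
Since 1.137 > R, including small beetles increases the long-run rate.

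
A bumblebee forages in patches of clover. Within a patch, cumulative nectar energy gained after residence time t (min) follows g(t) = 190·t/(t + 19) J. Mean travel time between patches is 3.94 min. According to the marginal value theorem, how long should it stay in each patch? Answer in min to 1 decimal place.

Optimal t* satisfies g'(t*) = g(t*)/(T + t*).
g'(t) = 190·19/(t + 19)². Setting 190·19/(t+19)² = 190t/[(t+19)(3.94+t)] gives 19(3.94+t) = t(t+19), so t² = 19×3.94 = 74.86.
t* = √74.86 = 8.652 min.

8.7 min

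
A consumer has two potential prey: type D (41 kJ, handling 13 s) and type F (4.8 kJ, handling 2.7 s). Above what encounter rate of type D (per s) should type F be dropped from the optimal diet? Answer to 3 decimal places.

0.099 per s

The zero-one rule: include type F iff E₂/h₂ > λE₁/(1+λh₁). Equality gives the switch point.
λE₁h₂ = E₂ + λE₂h₁ ⇒ λ = E₂/(E₁h₂ − E₂h₁) = 4.8/(110.7 − 62.4) = 0.09938 per s.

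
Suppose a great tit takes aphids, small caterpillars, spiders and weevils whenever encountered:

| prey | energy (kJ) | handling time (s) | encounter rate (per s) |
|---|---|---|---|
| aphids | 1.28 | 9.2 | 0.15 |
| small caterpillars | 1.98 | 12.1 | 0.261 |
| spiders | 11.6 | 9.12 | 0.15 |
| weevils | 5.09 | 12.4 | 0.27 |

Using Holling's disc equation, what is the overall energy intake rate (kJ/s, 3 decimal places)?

0.373 kJ/s

R = (0.15×1.28 + 0.261×1.98 + 0.15×11.6 + 0.27×5.09) / (1 + 0.15×9.2 + 0.261×12.1 + 0.15×9.12 + 0.27×12.4) = 3.823/10.25 = 0.3728 kJ/s.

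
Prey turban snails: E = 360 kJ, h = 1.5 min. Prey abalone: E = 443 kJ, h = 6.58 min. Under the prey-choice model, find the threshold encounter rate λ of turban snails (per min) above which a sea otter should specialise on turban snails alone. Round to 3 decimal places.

0.260 per min

The zero-one rule: include abalone iff E₂/h₂ > λE₁/(1+λh₁). Equality gives the switch point.
λE₁h₂ = E₂ + λE₂h₁ ⇒ λ = E₂/(E₁h₂ − E₂h₁) = 443/(2369 − 664.5) = 0.2599 per min.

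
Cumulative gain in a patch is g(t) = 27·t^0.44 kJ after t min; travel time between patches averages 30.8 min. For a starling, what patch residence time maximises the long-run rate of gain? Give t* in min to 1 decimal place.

24.2 min

By the marginal value theorem, leave when the instantaneous gain rate g'(t) equals the habitat-wide average g(t)/(T + t).
g'(t) = 0.44·27·t^-0.56. Setting 0.44·27·t^-0.56 = 27·t^0.44/(30.8+t) gives 0.44(30.8+t) = t, so 0.56·t = 0.44×30.8.
t* = 0.44×30.8/0.56 = 24.2 min.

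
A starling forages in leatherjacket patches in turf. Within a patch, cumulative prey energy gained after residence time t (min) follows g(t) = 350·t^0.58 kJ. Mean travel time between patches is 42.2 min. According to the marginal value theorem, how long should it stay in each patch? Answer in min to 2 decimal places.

58.28 min

Maximise g(t)/(T+t): set derivative to zero → g'(t)(T+t) = g(t).
g'(t) = 0.58·350·t^-0.42. Setting 0.58·350·t^-0.42 = 350·t^0.58/(42.2+t) gives 0.58(42.2+t) = t, so 0.42·t = 0.58×42.2.
t* = 0.58×42.2/0.42 = 58.28 min.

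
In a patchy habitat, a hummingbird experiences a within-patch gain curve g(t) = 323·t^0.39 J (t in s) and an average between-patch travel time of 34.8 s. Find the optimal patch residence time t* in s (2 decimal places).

Maximise g(t)/(T+t): set derivative to zero → g'(t)(T+t) = g(t).
g'(t) = 0.39·323·t^-0.61. Setting 0.39·323·t^-0.61 = 323·t^0.39/(34.8+t) gives 0.39(34.8+t) = t, so 0.61·t = 0.39×34.8.
t* = 0.39×34.8/0.61 = 22.25 s.

22.25 s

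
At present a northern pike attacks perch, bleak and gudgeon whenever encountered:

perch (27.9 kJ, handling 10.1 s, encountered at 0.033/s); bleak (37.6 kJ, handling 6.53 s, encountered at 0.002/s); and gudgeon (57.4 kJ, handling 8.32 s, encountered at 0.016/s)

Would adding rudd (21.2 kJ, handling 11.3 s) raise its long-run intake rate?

On perch, bleak and gudgeon alone, R = ΣλE/(1+Σλh) = 1.914/1.479 = 1.294 kJ/s.
Profitability of rudd: 21.2/11.3 = 1.876 kJ/s.
Since 1.876 > R, including rudd increases the long-run rate.

Yes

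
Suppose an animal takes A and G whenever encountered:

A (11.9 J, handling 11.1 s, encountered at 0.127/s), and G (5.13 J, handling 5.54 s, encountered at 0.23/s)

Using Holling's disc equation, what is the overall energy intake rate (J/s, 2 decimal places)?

Energy encountered per unit search time: 0.127×11.9 + 0.23×5.13 = 2.691 J/s.
Handling time per unit search time: 0.127×11.1 + 0.23×5.54 = 2.684.
Rate = 2.691/(1 + 2.684) = 0.7305 J/s.

0.73 J/s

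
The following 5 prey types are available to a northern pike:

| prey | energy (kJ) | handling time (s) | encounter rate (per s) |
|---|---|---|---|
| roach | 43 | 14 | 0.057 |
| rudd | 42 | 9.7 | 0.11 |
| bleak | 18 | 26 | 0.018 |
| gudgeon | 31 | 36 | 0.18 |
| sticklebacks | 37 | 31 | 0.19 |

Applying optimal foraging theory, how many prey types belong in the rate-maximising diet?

Rank by E/h (kJ/s): rudd 4.33, roach 3.07, sticklebacks 1.19, gudgeon 0.861, bleak 0.692. Include each in turn until the next type's E/h falls below the running intake rate.
Rate on top 1: 2.235. roach: 3.07 > 2.235 → include.
Rate on top 2: 2.468. sticklebacks: 1.19 < 2.468 → exclude; stop.
Optimal diet: rudd, roach — 2 of 5 types.

2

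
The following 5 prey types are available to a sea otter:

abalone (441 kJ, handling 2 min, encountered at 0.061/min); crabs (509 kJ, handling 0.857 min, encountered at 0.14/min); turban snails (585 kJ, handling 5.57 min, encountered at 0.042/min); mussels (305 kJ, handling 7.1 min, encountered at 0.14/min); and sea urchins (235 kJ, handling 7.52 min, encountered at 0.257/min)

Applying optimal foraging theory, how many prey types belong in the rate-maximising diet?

3

Profitabilities (E/h, kJ/min): crabs 594, abalone 220, turban snails 105, mussels 43, sea urchins 31.2. Add prey in this order while the next type's profitability exceeds the intake rate on those already taken.
Rate on top 1: 63.63. abalone: 220 > 63.63 → include.
Rate on top 2: 79.04. turban snails: 105 > 79.04 → include.
Rate on top 3: 83.16. mussels: 43 < 83.16 → exclude; stop.
Optimal diet: crabs, abalone, turban snails — 3 of 5 types.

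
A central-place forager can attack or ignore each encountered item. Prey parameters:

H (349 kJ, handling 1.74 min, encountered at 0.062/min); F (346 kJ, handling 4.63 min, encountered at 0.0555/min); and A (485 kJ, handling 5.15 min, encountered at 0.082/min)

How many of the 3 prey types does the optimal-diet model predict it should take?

3

Profitabilities (E/h, kJ/min): H 201, A 94.2, F 74.7. Add prey in this order while the next type's profitability exceeds the intake rate on those already taken.
Rate on top 1: 19.53. A: 94.2 > 19.53 → include.
Rate on top 2: 40.13. F: 74.7 > 40.13 → include.
Optimal diet: H, A, F — 3 of 3 types.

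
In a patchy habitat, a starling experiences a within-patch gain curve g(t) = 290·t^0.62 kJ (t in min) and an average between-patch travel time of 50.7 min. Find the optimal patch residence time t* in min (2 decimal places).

82.72 min

Maximise g(t)/(T+t): set derivative to zero → g'(t)(T+t) = g(t).
g'(t) = 0.62·290·t^-0.38. Setting 0.62·290·t^-0.38 = 290·t^0.62/(50.7+t) gives 0.62(50.7+t) = t, so 0.38·t = 0.62×50.7.
t* = 0.62×50.7/0.38 = 82.72 min.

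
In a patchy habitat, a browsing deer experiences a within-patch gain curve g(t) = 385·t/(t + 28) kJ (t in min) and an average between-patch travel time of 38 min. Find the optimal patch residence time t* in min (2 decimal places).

Maximise g(t)/(T+t): set derivative to zero → g'(t)(T+t) = g(t).
g'(t) = 385·28/(t + 28)². Setting 385·28/(t+28)² = 385t/[(t+28)(38+t)] gives 28(38+t) = t(t+28), so t² = 28×38 = 1064.
t* = √1064 = 32.62 min.

32.62 min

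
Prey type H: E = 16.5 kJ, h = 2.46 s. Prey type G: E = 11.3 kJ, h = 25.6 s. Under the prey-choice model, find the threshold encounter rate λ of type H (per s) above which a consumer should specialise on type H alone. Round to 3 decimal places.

The zero-one rule: include type G iff E₂/h₂ > λE₁/(1+λh₁). Equality gives the switch point.
λE₁h₂ = E₂ + λE₂h₁ ⇒ λ = E₂/(E₁h₂ − E₂h₁) = 11.3/(422.4 − 27.8) = 0.02864 per s.

0.029 per s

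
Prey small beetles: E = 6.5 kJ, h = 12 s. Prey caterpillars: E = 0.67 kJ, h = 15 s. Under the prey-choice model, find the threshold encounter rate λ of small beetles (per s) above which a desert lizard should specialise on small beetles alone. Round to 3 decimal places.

0.007 per s

At the threshold, the rate on small beetles alone equals the profitability of caterpillars: λ·6.5/(1 + λ·12) = 0.67/15 = 0.04467.
Rearranging, λ(6.5 − 0.04467×12) = 0.04467, so λ = 0.04467/5.964 = 0.007489 per s.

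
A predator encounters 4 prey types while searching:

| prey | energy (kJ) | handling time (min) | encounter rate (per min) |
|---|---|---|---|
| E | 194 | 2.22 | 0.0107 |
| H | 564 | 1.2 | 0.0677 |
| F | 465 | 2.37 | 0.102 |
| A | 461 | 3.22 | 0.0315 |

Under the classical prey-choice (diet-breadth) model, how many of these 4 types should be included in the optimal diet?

Rank by E/h (kJ/min): H 470, F 196, A 143, E 87.4. Include each in turn until the next type's E/h falls below the running intake rate.
Rate on top 1: 35.31. F: 196 > 35.31 → include.
Rate on top 2: 64.71. A: 143 > 64.71 → include.
Rate on top 3: 70.3. E: 87.4 > 70.3 → include.
Optimal diet: H, F, A, E — 4 of 4 types.

4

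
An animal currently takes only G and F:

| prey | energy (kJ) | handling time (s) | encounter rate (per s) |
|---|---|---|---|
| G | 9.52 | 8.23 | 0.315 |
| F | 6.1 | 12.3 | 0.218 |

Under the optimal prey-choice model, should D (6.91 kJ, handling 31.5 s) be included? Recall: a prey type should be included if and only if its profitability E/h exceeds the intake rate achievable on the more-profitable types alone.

No

On G and F alone, R = ΣλE/(1+Σλh) = 4.329/6.274 = 0.6899 kJ/s.
Profitability of D: 6.91/31.5 = 0.2194 kJ/s.
Since 0.2194 < R, time spent handling D is better spent searching.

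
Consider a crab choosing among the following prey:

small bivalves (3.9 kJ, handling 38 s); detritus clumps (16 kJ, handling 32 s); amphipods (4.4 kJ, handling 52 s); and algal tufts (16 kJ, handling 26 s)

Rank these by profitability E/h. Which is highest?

algal tufts

In descending order of E/h:
algal tufts: 16/26 = 0.615 kJ/s
detritus clumps: 16/32 = 0.5 kJ/s
small bivalves: 3.9/38 = 0.103 kJ/s
amphipods: 4.4/52 = 0.0846 kJ/s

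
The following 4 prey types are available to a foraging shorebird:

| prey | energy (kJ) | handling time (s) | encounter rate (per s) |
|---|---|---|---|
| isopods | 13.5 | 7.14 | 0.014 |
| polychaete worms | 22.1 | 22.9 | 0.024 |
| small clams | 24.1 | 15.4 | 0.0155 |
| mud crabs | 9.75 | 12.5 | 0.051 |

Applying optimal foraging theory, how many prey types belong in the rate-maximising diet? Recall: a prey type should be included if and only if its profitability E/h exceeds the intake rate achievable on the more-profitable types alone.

Profitabilities (E/h, kJ/s): isopods 1.89, small clams 1.56, polychaete worms 0.965, mud crabs 0.78. Add prey in this order while the next type's profitability exceeds the intake rate on those already taken.
Rate on top 1: 0.1718. small clams: 1.56 > 0.1718 → include.
Rate on top 2: 0.4202. polychaete worms: 0.965 > 0.4202 → include.
Rate on top 3: 0.5788. mud crabs: 0.78 > 0.5788 → include.
Optimal diet: isopods, small clams, polychaete worms, mud crabs — 4 of 4 types.

4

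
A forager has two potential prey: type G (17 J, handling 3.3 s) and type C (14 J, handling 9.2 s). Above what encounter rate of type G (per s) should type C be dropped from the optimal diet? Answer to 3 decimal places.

Drop type C once their profitability E₂/h₂ falls below the rate achievable on type G alone: E₂/h₂ = λE₁/(1 + λh₁).
Solve for λ: λE₁h₂ = E₂(1 + λh₁) → λ(E₁h₂ − E₂h₁) = E₂ → λ = E₂/(E₁h₂ − E₂h₁).
λ = 14/(17×9.2 − 14×3.3) = 14/110.2 = 0.127 per s.

0.127 per s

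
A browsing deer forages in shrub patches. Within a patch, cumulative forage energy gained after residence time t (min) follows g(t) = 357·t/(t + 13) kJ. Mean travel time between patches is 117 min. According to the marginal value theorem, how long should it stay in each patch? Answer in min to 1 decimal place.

Maximise g(t)/(T+t): set derivative to zero → g'(t)(T+t) = g(t).
g'(t) = 357·13/(t + 13)². Setting 357·13/(t+13)² = 357t/[(t+13)(117+t)] gives 13(117+t) = t(t+13), so t² = 13×117 = 1521.
t* = √1521 = 39 min.

39.0 min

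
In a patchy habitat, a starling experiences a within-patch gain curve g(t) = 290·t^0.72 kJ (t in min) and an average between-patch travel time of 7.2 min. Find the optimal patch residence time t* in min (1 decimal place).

18.5 min

Optimal t* satisfies g'(t*) = g(t*)/(T + t*).
g'(t) = 0.72·290·t^-0.28. Setting 0.72·290·t^-0.28 = 290·t^0.72/(7.2+t) gives 0.72(7.2+t) = t, so 0.28·t = 0.72×7.2.
t* = 0.72×7.2/0.28 = 18.51 min.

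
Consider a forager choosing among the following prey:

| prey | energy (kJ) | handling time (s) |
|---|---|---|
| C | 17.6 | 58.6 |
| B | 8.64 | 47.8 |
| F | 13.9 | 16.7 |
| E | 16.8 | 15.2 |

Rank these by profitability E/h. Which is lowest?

In descending order of E/h:
E: 16.8/15.2 = 1.11 kJ/s
F: 13.9/16.7 = 0.832 kJ/s
C: 17.6/58.6 = 0.3 kJ/s
B: 8.64/47.8 = 0.181 kJ/s

B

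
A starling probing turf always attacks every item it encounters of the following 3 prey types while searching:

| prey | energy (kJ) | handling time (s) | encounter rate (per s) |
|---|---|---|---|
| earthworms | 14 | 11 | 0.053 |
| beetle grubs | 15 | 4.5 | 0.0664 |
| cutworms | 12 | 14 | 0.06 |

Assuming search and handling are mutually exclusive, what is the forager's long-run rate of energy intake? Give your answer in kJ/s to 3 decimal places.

R = Σλ_iE_i / (1 + Σλ_ih_i)
Numerator: 0.053×14 + 0.0664×15 + 0.06×12 = 2.458
Denominator: 1 + 0.053×11 + 0.0664×4.5 + 0.06×14 = 2.722
R = 2.458/2.722 = 0.9031 kJ/s

0.903 kJ/s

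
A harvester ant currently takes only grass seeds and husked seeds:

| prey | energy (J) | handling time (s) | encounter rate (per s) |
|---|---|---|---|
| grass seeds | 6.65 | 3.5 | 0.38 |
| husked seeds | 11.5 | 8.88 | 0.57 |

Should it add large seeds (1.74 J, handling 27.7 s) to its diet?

No

Current rate: (0.38×6.65 + 0.57×11.5)/(1 + 0.38×3.5 + 0.57×8.88) = 1.229 J/s.
large seeds: E/h = 1.74/27.7 = 0.06282 J/s.
0.06282 < 1.229, so adding large seeds would lower the average — exclude it.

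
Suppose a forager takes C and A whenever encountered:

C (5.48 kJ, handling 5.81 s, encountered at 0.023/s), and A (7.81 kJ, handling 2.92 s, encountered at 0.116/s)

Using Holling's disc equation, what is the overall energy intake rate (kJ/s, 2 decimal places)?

R = (0.023×5.48 + 0.116×7.81) / (1 + 0.023×5.81 + 0.116×2.92) = 1.032/1.472 = 0.7009 kJ/s.

0.70 kJ/s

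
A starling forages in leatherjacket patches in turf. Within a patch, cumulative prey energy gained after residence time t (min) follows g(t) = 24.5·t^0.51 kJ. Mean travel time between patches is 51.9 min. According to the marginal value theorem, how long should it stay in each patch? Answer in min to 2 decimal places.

Optimal t* satisfies g'(t*) = g(t*)/(T + t*).
g'(t) = 0.51·24.5·t^-0.49. Setting 0.51·24.5·t^-0.49 = 24.5·t^0.51/(51.9+t) gives 0.51(51.9+t) = t, so 0.49·t = 0.51×51.9.
t* = 0.51×51.9/0.49 = 54.02 min.

54.02 min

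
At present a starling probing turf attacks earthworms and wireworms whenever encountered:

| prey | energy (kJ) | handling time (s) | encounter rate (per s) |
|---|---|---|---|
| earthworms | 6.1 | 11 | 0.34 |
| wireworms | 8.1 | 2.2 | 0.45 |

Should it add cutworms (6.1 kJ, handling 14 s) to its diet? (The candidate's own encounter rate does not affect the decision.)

No

Current rate: (0.34×6.1 + 0.45×8.1)/(1 + 0.34×11 + 0.45×2.2) = 0.9981 kJ/s.
Profitability of cutworms: 6.1/14 = 0.4357 kJ/s.
0.4357 < 0.9981, so adding cutworms would lower the average — exclude it.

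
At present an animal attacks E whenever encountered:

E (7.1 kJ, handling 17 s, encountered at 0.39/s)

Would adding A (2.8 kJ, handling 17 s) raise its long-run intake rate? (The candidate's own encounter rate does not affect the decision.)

No

Current rate: (0.39×7.1)/(1 + 0.39×17) = 0.3629 kJ/s.
Profitability of A: 2.8/17 = 0.1647 kJ/s.
Since 0.1647 < R, time spent handling A is better spent searching.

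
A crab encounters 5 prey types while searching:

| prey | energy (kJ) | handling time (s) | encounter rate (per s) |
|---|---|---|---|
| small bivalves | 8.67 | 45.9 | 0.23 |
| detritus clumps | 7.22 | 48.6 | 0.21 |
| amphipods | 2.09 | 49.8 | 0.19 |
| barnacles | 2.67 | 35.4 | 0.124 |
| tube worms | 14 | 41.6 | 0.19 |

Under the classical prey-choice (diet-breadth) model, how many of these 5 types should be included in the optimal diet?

1

Profitabilities (E/h, kJ/s): tube worms 0.337, small bivalves 0.189, detritus clumps 0.149, barnacles 0.0754, amphipods 0.042. Add prey in this order while the next type's profitability exceeds the intake rate on those already taken.
Rate on top 1: 0.2987. small bivalves: 0.189 < 0.2987 → exclude; stop.
Optimal diet: tube worms — 1 of 5 types.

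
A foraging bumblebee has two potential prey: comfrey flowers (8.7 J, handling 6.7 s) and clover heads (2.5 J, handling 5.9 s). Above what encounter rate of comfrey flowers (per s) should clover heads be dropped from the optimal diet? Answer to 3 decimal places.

0.072 per s

Drop clover heads once their profitability E₂/h₂ falls below the rate achievable on comfrey flowers alone: E₂/h₂ = λE₁/(1 + λh₁).
Solve for λ: λE₁h₂ = E₂(1 + λh₁) → λ(E₁h₂ − E₂h₁) = E₂ → λ = E₂/(E₁h₂ − E₂h₁).
λ = 2.5/(8.7×5.9 − 2.5×6.7) = 2.5/34.58 = 0.0723 per s.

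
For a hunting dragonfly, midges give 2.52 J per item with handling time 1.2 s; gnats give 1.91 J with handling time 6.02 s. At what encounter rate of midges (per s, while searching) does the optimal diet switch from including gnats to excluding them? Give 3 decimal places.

At the threshold, the rate on midges alone equals the profitability of gnats: λ·2.52/(1 + λ·1.2) = 1.91/6.02 = 0.3173.
Rearranging, λ(2.52 − 0.3173×1.2) = 0.3173, so λ = 0.3173/2.139 = 0.1483 per s.

0.148 per s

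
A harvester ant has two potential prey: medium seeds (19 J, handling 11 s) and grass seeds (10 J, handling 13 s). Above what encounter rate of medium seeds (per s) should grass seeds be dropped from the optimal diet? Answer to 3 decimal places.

The zero-one rule: include grass seeds iff E₂/h₂ > λE₁/(1+λh₁). Equality gives the switch point.
λE₁h₂ = E₂ + λE₂h₁ ⇒ λ = E₂/(E₁h₂ − E₂h₁) = 10/(247 − 110) = 0.07299 per s.

0.073 per s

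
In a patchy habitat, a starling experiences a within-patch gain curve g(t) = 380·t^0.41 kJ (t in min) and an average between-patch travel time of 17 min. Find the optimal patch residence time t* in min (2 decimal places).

Optimal t* satisfies g'(t*) = g(t*)/(T + t*).
g'(t) = 0.41·380·t^-0.59. Setting 0.41·380·t^-0.59 = 380·t^0.41/(17+t) gives 0.41(17+t) = t, so 0.59·t = 0.41×17.
t* = 0.41×17/0.59 = 11.81 min.

11.81 min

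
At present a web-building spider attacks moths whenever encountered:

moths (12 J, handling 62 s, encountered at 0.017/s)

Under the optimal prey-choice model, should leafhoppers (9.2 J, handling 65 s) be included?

Current rate: (0.017×12)/(1 + 0.017×62) = 0.09932 J/s.
Profitability of leafhoppers: 9.2/65 = 0.1415 J/s.
Since 0.1415 > R, including leafhoppers increases the long-run rate.

Yes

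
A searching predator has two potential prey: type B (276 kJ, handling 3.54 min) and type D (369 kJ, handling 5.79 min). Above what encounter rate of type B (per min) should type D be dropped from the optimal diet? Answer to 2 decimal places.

At the threshold, the rate on type B alone equals the profitability of type D: λ·276/(1 + λ·3.54) = 369/5.79 = 63.73.
Rearranging, λ(276 − 63.73×3.54) = 63.73, so λ = 63.73/50.39 = 1.265 per min.

1.26 per min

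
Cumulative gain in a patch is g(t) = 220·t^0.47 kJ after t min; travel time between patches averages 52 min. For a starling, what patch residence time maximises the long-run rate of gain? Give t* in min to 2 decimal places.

46.11 min

By the marginal value theorem, leave when the instantaneous gain rate g'(t) equals the habitat-wide average g(t)/(T + t).
g'(t) = 0.47·220·t^-0.53. Setting 0.47·220·t^-0.53 = 220·t^0.47/(52+t) gives 0.47(52+t) = t, so 0.53·t = 0.47×52.
t* = 0.47×52/0.53 = 46.11 min.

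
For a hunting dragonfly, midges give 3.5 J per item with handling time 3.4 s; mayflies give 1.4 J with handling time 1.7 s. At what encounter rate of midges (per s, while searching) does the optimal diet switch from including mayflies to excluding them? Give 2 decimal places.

Drop mayflies once their profitability E₂/h₂ falls below the rate achievable on midges alone: E₂/h₂ = λE₁/(1 + λh₁).
Solve for λ: λE₁h₂ = E₂(1 + λh₁) → λ(E₁h₂ − E₂h₁) = E₂ → λ = E₂/(E₁h₂ − E₂h₁).
λ = 1.4/(3.5×1.7 − 1.4×3.4) = 1.4/1.19 = 1.176 per s.

1.18 per s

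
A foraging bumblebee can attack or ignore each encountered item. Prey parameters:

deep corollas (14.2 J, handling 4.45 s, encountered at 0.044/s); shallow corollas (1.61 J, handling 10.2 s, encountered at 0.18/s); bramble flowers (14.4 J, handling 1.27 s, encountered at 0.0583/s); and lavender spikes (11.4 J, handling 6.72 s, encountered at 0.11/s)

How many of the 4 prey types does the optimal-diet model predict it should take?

3

E/h in descending order: bramble flowers 11.3, deep corollas 3.19, lavender spikes 1.7, shallow corollas 0.158 J/s. The optimal diet is the largest prefix of this list for which every included type satisfies E_i/h_i > R on the types above it.
Rate on top 1: 0.7816. deep corollas: 3.19 > 0.7816 → include.
Rate on top 2: 1.153. lavender spikes: 1.7 > 1.153 → include.
Rate on top 3: 1.353. shallow corollas: 0.158 < 1.353 → exclude; stop.
Optimal diet: bramble flowers, deep corollas, lavender spikes — 3 of 4 types.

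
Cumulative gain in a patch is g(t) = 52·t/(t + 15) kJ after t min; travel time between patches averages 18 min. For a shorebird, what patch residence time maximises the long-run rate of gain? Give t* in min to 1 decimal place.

By the marginal value theorem, leave when the instantaneous gain rate g'(t) equals the habitat-wide average g(t)/(T + t).
g'(t) = 52·15/(t + 15)². Setting 52·15/(t+15)² = 52t/[(t+15)(18+t)] gives 15(18+t) = t(t+15), so t² = 15×18 = 270.
t* = √270 = 16.43 min.

16.4 min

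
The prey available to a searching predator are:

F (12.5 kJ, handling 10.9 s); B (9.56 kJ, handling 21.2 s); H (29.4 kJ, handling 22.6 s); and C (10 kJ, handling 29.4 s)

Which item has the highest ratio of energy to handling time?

H

In descending order of E/h:
H: 29.4/22.6 = 1.3 kJ/s
F: 12.5/10.9 = 1.15 kJ/s
B: 9.56/21.2 = 0.451 kJ/s
C: 10/29.4 = 0.34 kJ/s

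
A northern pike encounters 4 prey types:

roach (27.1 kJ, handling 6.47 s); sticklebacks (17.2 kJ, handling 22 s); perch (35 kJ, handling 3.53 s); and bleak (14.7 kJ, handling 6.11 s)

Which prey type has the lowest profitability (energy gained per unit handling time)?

In descending order of E/h:
perch: 35/3.53 = 9.92 kJ/s
roach: 27.1/6.47 = 4.19 kJ/s
bleak: 14.7/6.11 = 2.41 kJ/s
sticklebacks: 17.2/22 = 0.782 kJ/s

sticklebacks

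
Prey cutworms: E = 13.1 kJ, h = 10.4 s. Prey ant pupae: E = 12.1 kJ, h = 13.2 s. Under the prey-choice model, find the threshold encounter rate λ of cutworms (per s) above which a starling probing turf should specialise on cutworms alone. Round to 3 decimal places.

At the threshold, the rate on cutworms alone equals the profitability of ant pupae: λ·13.1/(1 + λ·10.4) = 12.1/13.2 = 0.9167.
Rearranging, λ(13.1 − 0.9167×10.4) = 0.9167, so λ = 0.9167/3.567 = 0.257 per s.

0.257 per s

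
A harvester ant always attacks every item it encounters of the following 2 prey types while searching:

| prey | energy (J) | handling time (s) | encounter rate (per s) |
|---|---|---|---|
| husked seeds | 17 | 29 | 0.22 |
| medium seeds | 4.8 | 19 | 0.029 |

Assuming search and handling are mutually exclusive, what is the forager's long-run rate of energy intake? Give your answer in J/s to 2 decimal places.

0.49 J/s

Energy encountered per unit search time: 0.22×17 + 0.029×4.8 = 3.879 J/s.
Handling time per unit search time: 0.22×29 + 0.029×19 = 6.931.
Rate = 3.879/(1 + 6.931) = 0.4891 J/s.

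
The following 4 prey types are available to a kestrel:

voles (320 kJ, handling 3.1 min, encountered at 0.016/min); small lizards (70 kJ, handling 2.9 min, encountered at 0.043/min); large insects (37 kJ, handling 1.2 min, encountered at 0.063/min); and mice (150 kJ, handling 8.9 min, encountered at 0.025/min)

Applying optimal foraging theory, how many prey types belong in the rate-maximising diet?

E/h in descending order: voles 103, large insects 30.8, small lizards 24.1, mice 16.9 kJ/min. The optimal diet is the largest prefix of this list for which every included type satisfies E_i/h_i > R on the types above it.
Rate on top 1: 4.878. large insects: 30.8 > 4.878 → include.
Rate on top 2: 6.622. small lizards: 24.1 > 6.622 → include.
Rate on top 3: 8.369. mice: 16.9 > 8.369 → include.
Optimal diet: voles, large insects, small lizards, mice — 4 of 4 types.

4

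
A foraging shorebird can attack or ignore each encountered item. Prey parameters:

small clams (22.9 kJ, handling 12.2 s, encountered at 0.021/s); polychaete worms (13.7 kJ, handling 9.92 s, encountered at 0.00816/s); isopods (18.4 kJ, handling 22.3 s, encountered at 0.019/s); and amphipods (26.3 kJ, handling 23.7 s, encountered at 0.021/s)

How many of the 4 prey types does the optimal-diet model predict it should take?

Rank by E/h (kJ/s): small clams 1.88, polychaete worms 1.38, amphipods 1.11, isopods 0.825. Include each in turn until the next type's E/h falls below the running intake rate.
Rate on top 1: 0.3828. polychaete worms: 1.38 > 0.3828 → include.
Rate on top 2: 0.4433. amphipods: 1.11 > 0.4433 → include.
Rate on top 3: 0.624. isopods: 0.825 > 0.624 → include.
Optimal diet: small clams, polychaete worms, amphipods, isopods — 4 of 4 types.

4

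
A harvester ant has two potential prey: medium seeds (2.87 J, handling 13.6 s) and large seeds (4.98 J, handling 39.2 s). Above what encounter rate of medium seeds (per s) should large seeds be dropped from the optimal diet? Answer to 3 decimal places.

The zero-one rule: include large seeds iff E₂/h₂ > λE₁/(1+λh₁). Equality gives the switch point.
λE₁h₂ = E₂ + λE₂h₁ ⇒ λ = E₂/(E₁h₂ − E₂h₁) = 4.98/(112.5 − 67.73) = 0.1112 per s.

0.111 per s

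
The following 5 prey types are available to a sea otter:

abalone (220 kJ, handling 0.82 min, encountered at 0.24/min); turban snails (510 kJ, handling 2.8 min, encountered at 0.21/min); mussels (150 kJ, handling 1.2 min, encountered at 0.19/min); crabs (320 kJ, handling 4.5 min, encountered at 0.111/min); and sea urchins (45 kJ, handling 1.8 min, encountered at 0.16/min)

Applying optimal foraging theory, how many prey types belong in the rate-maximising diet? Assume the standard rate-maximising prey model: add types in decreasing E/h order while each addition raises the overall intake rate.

3

Rank by E/h (kJ/min): abalone 268, turban snails 182, mussels 125, crabs 71.1, sea urchins 25. Include each in turn until the next type's E/h falls below the running intake rate.
Rate on top 1: 44.12. turban snails: 182 > 44.12 → include.
Rate on top 2: 89.59. mussels: 125 > 89.59 → include.
Rate on top 3: 93.6. crabs: 71.1 < 93.6 → exclude; stop.
Optimal diet: abalone, turban snails, mussels — 3 of 5 types.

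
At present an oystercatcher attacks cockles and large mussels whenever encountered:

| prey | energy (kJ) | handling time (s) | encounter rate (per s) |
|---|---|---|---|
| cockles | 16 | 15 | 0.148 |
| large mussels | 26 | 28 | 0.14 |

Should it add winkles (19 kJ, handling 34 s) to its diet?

No

Current rate: (0.148×16 + 0.14×26)/(1 + 0.148×15 + 0.14×28) = 0.8415 kJ/s.
winkles: E/h = 19/34 = 0.5588 kJ/s.
0.5588 < 0.8415, so adding winkles would lower the average — exclude it.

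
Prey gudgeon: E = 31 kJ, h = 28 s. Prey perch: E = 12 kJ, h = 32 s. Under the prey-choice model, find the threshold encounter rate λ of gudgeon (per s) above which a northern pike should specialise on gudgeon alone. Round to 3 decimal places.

Drop perch once their profitability E₂/h₂ falls below the rate achievable on gudgeon alone: E₂/h₂ = λE₁/(1 + λh₁).
Solve for λ: λE₁h₂ = E₂(1 + λh₁) → λ(E₁h₂ − E₂h₁) = E₂ → λ = E₂/(E₁h₂ − E₂h₁).
λ = 12/(31×32 − 12×28) = 12/656 = 0.01829 per s.

0.018 per s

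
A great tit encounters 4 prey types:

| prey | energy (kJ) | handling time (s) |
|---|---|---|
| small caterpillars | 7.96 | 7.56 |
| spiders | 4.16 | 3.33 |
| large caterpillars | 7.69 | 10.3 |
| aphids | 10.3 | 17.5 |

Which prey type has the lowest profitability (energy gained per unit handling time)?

aphids

In descending order of E/h:
spiders: 4.16/3.33 = 1.25 kJ/s
small caterpillars: 7.96/7.56 = 1.05 kJ/s
large caterpillars: 7.69/10.3 = 0.747 kJ/s
aphids: 10.3/17.5 = 0.589 kJ/s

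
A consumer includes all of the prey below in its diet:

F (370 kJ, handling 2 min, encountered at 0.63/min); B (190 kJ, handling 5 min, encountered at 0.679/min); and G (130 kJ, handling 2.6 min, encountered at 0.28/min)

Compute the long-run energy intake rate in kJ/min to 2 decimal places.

62.43 kJ/min

R = Σλ_iE_i / (1 + Σλ_ih_i)
Numerator: 0.63×370 + 0.679×190 + 0.28×130 = 398.5
Denominator: 1 + 0.63×2 + 0.679×5 + 0.28×2.6 = 6.383
R = 398.5/6.383 = 62.43 kJ/min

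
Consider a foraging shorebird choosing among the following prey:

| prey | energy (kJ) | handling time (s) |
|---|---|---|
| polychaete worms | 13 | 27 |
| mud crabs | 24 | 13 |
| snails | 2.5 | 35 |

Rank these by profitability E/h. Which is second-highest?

polychaete worms

Profitability E/h (kJ/s): polychaete worms = 13/27 = 0.481, mud crabs = 24/13 = 1.85, snails = 2.5/35 = 0.0714.
Ranked: mud crabs > polychaete worms > snails.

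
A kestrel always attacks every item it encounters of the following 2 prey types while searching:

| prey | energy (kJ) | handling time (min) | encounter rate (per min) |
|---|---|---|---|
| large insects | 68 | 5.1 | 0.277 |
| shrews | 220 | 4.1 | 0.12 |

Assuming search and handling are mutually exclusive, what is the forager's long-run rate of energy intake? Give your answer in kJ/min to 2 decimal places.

R = Σλ_iE_i / (1 + Σλ_ih_i)
Numerator: 0.277×68 + 0.12×220 = 45.24
Denominator: 1 + 0.277×5.1 + 0.12×4.1 = 2.905
R = 45.24/2.905 = 15.57 kJ/min

15.57 kJ/min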